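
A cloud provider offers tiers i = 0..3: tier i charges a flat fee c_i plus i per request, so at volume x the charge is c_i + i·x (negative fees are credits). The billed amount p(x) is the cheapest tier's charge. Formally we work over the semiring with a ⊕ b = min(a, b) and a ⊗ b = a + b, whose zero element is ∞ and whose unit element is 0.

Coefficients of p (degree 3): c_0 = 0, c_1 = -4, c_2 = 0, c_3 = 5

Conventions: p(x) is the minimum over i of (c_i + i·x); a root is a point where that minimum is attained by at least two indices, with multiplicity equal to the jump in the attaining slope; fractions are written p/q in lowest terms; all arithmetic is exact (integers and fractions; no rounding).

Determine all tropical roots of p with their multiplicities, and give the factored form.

hull edge (i=0, c=0) to (i=1, c=-4): slope -4, span 1
hull edge (i=1, c=-4) to (i=2, c=0): slope 4, span 1
hull edge (i=2, c=0) to (i=3, c=5): slope 5, span 1
Factored form: p(x) = 5 ⊗ (x ⊕ (-5)) ⊗ (x ⊕ (-4)) ⊗ (x ⊕ 4)
Answer: roots = -5 (mult 1), -4 (mult 1), 4 (mult 1)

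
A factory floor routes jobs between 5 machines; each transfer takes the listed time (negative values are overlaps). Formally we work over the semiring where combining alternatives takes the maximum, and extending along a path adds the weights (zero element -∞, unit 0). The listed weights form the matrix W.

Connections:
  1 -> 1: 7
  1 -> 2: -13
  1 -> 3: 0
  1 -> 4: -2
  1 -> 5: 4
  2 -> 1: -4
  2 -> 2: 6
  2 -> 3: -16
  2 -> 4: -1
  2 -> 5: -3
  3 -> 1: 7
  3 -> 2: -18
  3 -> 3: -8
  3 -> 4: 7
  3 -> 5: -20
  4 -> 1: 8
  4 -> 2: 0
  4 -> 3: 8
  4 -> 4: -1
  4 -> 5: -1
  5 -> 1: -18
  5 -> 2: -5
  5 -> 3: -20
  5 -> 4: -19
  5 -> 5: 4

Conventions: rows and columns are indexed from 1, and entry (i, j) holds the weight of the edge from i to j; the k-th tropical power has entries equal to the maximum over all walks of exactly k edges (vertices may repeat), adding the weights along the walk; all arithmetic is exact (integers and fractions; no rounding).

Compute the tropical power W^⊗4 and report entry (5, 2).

W^⊗2:
  [14, -1, 7, 7, 11]
  [7, 12, 7, 5, 3]
  [15, 7, 15, 6, 11]
  [15, 6, 8, 15, 12]
  [-9, 1, -11, -6, 8]
W^⊗3:
  [21, 7, 15, 14, 18]
  [14, 18, 13, 14, 11]
  [22, 13, 15, 22, 19]
  [23, 15, 23, 15, 19]
  [2, 7, 2, 0, 12]
W^⊗4:
  [28, 14, 22, 22, 25]
  [22, 24, 22, 20, 18]
  [30, 22, 30, 22, 26]
  [30, 21, 23, 30, 27]
  [9, 13, 8, 9, 16]
Key observation: the optimum is the walk 5->2->2->2->2, with weight (-5) + 6 + 6 + 6 = 13.
Optimal value attained by: walk 5->2->2->2->2.
Answer: (W^⊗4)[5][2] = 13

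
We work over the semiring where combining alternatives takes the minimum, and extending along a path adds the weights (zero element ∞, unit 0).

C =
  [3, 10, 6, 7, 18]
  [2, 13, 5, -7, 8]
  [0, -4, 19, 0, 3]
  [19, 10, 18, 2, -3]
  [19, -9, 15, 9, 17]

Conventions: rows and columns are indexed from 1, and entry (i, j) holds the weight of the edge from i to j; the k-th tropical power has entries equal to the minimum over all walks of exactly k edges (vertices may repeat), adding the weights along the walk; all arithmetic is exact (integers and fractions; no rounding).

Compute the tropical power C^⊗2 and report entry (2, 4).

C^⊗2:
  [6, 2, 9, 3, 4]
  [5, -1, 8, -5, -10]
  [-2, -6, 1, -11, -3]
  [12, -12, 12, 3, -1]
  [-7, 4, -4, -16, -1]
Key observation: the optimum is the walk 2->4->4, with weight (-7) + 2 = -5.
Optimal value attained by: walk 2->4->4.
Answer: (C^⊗2)[2][4] = -5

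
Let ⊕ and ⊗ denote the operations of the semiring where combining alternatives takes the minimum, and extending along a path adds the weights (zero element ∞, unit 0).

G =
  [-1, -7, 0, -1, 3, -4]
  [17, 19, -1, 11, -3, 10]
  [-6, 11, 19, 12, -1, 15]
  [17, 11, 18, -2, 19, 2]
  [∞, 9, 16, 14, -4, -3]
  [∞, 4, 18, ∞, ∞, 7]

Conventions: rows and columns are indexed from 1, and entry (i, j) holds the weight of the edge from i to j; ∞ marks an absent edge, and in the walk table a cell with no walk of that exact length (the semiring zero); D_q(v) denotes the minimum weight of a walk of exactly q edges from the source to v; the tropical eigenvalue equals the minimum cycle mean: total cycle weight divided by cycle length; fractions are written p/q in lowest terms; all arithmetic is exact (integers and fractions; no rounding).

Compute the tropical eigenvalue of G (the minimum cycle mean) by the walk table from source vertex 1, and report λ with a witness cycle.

q=0: [0, ∞, ∞, ∞, ∞, ∞]
q=1: [-1, -7, 0, -1, 3, -4]
q=2: [-6, -8, -8, -3, -10, -5]
q=3: [-14, -13, -9, -7, -14, -13]
q=4: [-15, -21, -14, -15, -18, -18]
q=5: [-20, -22, -22, -17, -24, -21]
q=6: [-28, -27, -23, -21, -28, -27]
Optimal cycle mean attained by: cycle 1->2->3->1, total (-7) + (-1) + (-6), length 3.
Answer: λ = -14/3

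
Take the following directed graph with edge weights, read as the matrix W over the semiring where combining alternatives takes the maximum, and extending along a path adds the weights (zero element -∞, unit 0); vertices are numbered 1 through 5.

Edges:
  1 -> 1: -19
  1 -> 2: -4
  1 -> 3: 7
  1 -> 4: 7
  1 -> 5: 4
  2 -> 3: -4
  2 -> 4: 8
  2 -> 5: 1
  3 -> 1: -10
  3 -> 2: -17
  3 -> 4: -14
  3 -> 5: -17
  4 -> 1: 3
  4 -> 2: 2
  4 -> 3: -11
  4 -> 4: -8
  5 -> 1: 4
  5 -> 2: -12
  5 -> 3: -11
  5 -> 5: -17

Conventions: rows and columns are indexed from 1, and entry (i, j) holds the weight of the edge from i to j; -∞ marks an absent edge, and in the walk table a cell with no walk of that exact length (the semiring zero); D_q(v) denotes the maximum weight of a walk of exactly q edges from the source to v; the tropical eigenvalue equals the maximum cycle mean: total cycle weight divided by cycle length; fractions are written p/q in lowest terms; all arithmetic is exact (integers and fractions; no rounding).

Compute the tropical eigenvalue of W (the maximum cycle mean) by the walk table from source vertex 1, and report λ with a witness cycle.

q=0: [0, -∞, -∞, -∞, -∞]
q=1: [-19, -4, 7, 7, 4]
q=2: [10, 9, -4, 4, -3]
q=3: [7, 6, 17, 17, 14]
q=4: [20, 19, 14, 14, 11]
q=5: [17, 16, 27, 27, 24]
Optimal cycle mean attained by: cycle 1->4->1, total 7 + 3, length 2.
Answer: λ = 5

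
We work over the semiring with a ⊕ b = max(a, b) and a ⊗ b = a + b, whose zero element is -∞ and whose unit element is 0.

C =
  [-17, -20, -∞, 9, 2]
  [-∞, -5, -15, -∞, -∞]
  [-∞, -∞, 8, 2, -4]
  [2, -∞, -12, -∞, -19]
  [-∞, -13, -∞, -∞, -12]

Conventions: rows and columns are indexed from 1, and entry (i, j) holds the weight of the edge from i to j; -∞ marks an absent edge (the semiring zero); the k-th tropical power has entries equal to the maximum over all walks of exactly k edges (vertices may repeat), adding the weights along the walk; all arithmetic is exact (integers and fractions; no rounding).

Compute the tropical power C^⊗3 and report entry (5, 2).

C^⊗2:
  [11, -11, -3, -8, -10]
  [-∞, -10, -7, -13, -19]
  [4, -17, 16, 10, 4]
  [-15, -18, -4, 11, 4]
  [-∞, -18, -28, -∞, -24]
C^⊗3:
  [-6, -9, 5, 20, 13]
  [-11, -15, 1, -5, -11]
  [12, -9, 24, 18, 12]
  [13, -9, 4, -2, -8]
  [-∞, -23, -20, -26, -32]
Key observation: the optimum is the walk 5->2->2->2, with weight (-13) + (-5) + (-5) = -23.
Optimal value attained by: walk 5->2->2->2.
Answer: (C^⊗3)[5][2] = -23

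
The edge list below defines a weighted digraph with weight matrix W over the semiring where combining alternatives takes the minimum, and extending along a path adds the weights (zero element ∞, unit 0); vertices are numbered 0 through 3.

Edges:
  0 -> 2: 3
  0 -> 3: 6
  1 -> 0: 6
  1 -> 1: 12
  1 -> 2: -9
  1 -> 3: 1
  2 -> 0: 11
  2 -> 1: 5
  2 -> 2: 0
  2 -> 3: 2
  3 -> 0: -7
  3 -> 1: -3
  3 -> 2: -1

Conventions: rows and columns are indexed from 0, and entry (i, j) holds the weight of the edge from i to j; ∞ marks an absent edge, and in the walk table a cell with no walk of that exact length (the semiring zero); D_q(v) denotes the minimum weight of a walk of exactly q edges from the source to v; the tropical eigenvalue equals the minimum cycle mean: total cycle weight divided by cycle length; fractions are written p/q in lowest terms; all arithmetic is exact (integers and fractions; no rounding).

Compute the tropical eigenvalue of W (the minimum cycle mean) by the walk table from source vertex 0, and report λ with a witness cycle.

q=0: [0, ∞, ∞, ∞]
q=1: [∞, ∞, 3, 6]
q=2: [-1, 3, 3, 5]
q=3: [-2, 2, -6, 4]
q=4: [-3, -1, -7, -4]
Optimal cycle mean attained by: cycle 1->2->3->1, total (-9) + 2 + (-3), length 3.
Answer: λ = -10/3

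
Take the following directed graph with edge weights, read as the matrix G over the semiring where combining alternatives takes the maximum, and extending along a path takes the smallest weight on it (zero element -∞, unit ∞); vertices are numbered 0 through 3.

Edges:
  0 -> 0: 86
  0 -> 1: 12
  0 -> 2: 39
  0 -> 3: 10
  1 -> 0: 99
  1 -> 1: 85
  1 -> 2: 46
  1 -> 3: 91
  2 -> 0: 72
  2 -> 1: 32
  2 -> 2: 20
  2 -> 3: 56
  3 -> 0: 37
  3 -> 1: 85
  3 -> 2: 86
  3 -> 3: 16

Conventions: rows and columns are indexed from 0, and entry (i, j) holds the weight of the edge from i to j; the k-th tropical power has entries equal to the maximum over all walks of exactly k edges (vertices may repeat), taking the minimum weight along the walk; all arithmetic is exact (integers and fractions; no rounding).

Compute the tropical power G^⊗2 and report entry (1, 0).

G^⊗2:
  [86, 32, 39, 39]
  [86, 85, 86, 85]
  [72, 56, 56, 32]
  [85, 85, 46, 85]
Key observation: the optimum is the walk 1->0->0, with weight 99 min 86 = 86.
Optimal value attained by: walk 1->0->0.
Answer: (G^⊗2)[1][0] = 86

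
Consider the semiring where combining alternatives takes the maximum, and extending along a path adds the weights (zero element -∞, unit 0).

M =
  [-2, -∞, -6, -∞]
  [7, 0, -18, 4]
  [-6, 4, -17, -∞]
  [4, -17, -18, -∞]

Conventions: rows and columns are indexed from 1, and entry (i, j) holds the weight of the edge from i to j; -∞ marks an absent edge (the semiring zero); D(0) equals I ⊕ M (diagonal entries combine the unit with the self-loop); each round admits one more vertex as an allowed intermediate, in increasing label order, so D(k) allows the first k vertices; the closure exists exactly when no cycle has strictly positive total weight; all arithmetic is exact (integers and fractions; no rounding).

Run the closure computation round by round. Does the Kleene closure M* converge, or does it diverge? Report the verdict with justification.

D(0):
  [0, -∞, -6, -∞]
  [7, 0, -18, 4]
  [-6, 4, 0, -∞]
  [4, -17, -18, 0]
D(1):
  [0, -∞, -6, -∞]
  [7, 0, 1, 4]
  [-6, 4, 0, -∞]
  [4, -17, -2, 0]
Detection: at round 2, diagonal entry (3, 3) turns strictly positive.
Key observation: the cycle 3->2->1->3 has total weight 4 + 7 + (-6), which is strictly positive.
Answer: DIVERGES — positive cycle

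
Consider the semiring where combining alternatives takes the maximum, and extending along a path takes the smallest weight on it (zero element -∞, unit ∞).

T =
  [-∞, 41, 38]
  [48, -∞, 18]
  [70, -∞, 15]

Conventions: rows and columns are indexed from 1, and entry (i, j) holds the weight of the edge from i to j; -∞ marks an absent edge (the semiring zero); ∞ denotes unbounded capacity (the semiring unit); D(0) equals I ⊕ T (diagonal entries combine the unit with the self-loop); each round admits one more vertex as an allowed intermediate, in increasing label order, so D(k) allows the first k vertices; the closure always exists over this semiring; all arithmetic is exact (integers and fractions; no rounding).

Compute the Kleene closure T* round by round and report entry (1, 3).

D(0):
  [∞, 41, 38]
  [48, ∞, 18]
  [70, -∞, ∞]
D(1):
  [∞, 41, 38]
  [48, ∞, 38]
  [70, 41, ∞]
D(2):
  [∞, 41, 38]
  [48, ∞, 38]
  [70, 41, ∞]
D(3):
  [∞, 41, 38]
  [48, ∞, 38]
  [70, 41, ∞]
Answer: T*[1][3] = 38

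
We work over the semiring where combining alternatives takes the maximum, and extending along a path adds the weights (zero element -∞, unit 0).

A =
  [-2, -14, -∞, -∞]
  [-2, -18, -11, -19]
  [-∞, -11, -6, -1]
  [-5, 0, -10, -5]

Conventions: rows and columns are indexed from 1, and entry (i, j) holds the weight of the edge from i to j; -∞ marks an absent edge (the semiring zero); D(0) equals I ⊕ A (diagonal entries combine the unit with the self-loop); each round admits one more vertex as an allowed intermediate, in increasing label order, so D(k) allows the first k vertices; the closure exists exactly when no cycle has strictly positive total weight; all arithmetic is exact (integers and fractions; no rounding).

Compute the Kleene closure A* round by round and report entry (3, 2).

D(0):
  [0, -14, -∞, -∞]
  [-2, 0, -11, -19]
  [-∞, -11, 0, -1]
  [-5, 0, -10, 0]
D(1):
  [0, -14, -∞, -∞]
  [-2, 0, -11, -19]
  [-∞, -11, 0, -1]
  [-5, 0, -10, 0]
D(2):
  [0, -14, -25, -33]
  [-2, 0, -11, -19]
  [-13, -11, 0, -1]
  [-2, 0, -10, 0]
D(3):
  [0, -14, -25, -26]
  [-2, 0, -11, -12]
  [-13, -11, 0, -1]
  [-2, 0, -10, 0]
D(4):
  [0, -14, -25, -26]
  [-2, 0, -11, -12]
  [-3, -1, 0, -1]
  [-2, 0, -10, 0]
Answer: A*[3][2] = -1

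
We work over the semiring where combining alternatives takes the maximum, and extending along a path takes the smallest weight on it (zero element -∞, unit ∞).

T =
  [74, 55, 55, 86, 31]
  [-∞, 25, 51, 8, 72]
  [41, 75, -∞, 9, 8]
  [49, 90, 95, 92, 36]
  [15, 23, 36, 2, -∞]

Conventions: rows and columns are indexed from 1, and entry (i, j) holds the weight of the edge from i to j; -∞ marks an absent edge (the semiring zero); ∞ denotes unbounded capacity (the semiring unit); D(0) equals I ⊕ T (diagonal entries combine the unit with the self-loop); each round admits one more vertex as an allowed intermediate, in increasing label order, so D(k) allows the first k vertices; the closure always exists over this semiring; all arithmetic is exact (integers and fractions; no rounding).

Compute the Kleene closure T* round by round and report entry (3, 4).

D(0):
  [∞, 55, 55, 86, 31]
  [-∞, ∞, 51, 8, 72]
  [41, 75, ∞, 9, 8]
  [49, 90, 95, ∞, 36]
  [15, 23, 36, 2, ∞]
D(1):
  [∞, 55, 55, 86, 31]
  [-∞, ∞, 51, 8, 72]
  [41, 75, ∞, 41, 31]
  [49, 90, 95, ∞, 36]
  [15, 23, 36, 15, ∞]
D(2):
  [∞, 55, 55, 86, 55]
  [-∞, ∞, 51, 8, 72]
  [41, 75, ∞, 41, 72]
  [49, 90, 95, ∞, 72]
  [15, 23, 36, 15, ∞]
D(3):
  [∞, 55, 55, 86, 55]
  [41, ∞, 51, 41, 72]
  [41, 75, ∞, 41, 72]
  [49, 90, 95, ∞, 72]
  [36, 36, 36, 36, ∞]
D(4):
  [∞, 86, 86, 86, 72]
  [41, ∞, 51, 41, 72]
  [41, 75, ∞, 41, 72]
  [49, 90, 95, ∞, 72]
  [36, 36, 36, 36, ∞]
D(5):
  [∞, 86, 86, 86, 72]
  [41, ∞, 51, 41, 72]
  [41, 75, ∞, 41, 72]
  [49, 90, 95, ∞, 72]
  [36, 36, 36, 36, ∞]
Answer: T*[3][4] = 41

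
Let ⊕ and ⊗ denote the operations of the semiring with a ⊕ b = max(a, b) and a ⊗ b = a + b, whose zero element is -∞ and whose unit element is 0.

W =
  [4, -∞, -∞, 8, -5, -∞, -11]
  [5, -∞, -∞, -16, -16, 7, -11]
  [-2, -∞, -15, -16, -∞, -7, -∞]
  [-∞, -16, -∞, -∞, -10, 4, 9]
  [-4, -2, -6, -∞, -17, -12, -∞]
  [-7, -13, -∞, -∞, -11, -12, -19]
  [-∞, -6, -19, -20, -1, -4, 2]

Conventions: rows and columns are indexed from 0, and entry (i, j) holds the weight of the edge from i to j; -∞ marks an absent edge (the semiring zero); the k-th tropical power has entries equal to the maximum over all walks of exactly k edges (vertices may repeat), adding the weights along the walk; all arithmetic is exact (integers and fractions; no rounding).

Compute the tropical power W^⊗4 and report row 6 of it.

W^⊗2:
  [8, -7, -11, 12, -1, 12, 17]
  [9, -6, -22, 13, 0, -5, -6]
  [2, -20, -30, 6, -7, -12, -7]
  [-3, 3, -10, -11, 8, 5, 11]
  [3, -19, -21, 4, -9, 5, -13]
  [-3, -13, -17, 1, -12, -6, -17]
  [-1, -3, -7, -18, 1, 1, 4]
W^⊗3:
  [12, 11, -2, 16, 16, 16, 21]
  [13, -2, -6, 17, 4, 17, 22]
  [6, -9, -13, 10, -3, 10, 15]
  [8, 6, 2, 5, 10, 10, 13]
  [7, -8, -15, 11, -2, 8, 13]
  [1, -14, -18, 5, -8, 5, 10]
  [3, -1, -5, 7, 3, 4, 6]
W^⊗4:
  [16, 15, 10, 20, 20, 20, 25]
  [17, 16, 3, 21, 21, 21, 26]
  [10, 9, -4, 14, 14, 14, 19]
  [12, 8, 4, 16, 12, 13, 15]
  [11, 7, -6, 15, 12, 15, 20]
  [5, 4, -9, 9, 9, 9, 14]
  [7, 1, -3, 11, 5, 11, 16]
Answer: row 6 of W^⊗4 = [7, 1, -3, 11, 5, 11, 16]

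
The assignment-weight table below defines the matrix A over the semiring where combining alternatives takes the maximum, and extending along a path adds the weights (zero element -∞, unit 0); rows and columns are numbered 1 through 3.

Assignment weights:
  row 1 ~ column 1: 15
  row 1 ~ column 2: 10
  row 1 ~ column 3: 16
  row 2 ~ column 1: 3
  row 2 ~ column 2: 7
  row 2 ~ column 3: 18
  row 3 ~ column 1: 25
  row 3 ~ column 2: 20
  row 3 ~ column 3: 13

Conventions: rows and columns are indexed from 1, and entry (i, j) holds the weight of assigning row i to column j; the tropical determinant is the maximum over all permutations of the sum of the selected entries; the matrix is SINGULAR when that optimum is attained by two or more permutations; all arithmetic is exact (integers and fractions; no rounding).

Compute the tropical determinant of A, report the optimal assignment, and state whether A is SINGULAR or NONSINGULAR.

σ = (1, 2, 3): 15 + 7 + 13 = 35
σ = (1, 3, 2): 15 + 18 + 20 = 53
σ = (2, 1, 3): 10 + 3 + 13 = 26
σ = (2, 3, 1): 10 + 18 + 25 = 53
σ = (3, 1, 2): 16 + 3 + 20 = 39
σ = (3, 2, 1): 16 + 7 + 25 = 48
Optimal value attained by: σ = (1, 3, 2).
Answer: det⊕(A) = 53; verdict: SINGULAR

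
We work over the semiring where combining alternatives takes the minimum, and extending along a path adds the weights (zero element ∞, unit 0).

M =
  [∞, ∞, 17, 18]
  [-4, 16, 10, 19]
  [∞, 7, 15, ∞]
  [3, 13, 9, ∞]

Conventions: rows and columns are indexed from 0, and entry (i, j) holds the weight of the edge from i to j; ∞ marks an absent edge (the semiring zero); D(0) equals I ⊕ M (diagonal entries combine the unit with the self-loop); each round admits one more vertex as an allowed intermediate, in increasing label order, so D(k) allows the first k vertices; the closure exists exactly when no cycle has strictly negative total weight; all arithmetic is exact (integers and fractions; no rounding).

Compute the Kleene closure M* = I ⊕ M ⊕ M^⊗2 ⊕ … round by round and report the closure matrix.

D(0):
  [0, ∞, 17, 18]
  [-4, 0, 10, 19]
  [∞, 7, 0, ∞]
  [3, 13, 9, 0]
D(1):
  [0, ∞, 17, 18]
  [-4, 0, 10, 14]
  [∞, 7, 0, ∞]
  [3, 13, 9, 0]
D(2):
  [0, ∞, 17, 18]
  [-4, 0, 10, 14]
  [3, 7, 0, 21]
  [3, 13, 9, 0]
D(3):
  [0, 24, 17, 18]
  [-4, 0, 10, 14]
  [3, 7, 0, 21]
  [3, 13, 9, 0]
D(4):
  [0, 24, 17, 18]
  [-4, 0, 10, 14]
  [3, 7, 0, 21]
  [3, 13, 9, 0]
Answer: M* = [[0, 24, 17, 18], [-4, 0, 10, 14], [3, 7, 0, 21], [3, 13, 9, 0]]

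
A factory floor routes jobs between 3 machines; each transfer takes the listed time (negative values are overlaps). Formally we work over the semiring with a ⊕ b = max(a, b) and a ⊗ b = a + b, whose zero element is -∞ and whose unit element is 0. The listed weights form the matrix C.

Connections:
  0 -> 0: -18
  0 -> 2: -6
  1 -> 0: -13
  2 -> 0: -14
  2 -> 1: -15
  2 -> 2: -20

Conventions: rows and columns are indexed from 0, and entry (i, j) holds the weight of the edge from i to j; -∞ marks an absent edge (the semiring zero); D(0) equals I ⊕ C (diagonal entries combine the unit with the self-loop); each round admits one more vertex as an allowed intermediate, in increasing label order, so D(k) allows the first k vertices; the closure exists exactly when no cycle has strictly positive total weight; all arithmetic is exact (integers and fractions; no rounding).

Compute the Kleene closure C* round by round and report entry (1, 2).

D(0):
  [0, -∞, -6]
  [-13, 0, -∞]
  [-14, -15, 0]
D(1):
  [0, -∞, -6]
  [-13, 0, -19]
  [-14, -15, 0]
D(2):
  [0, -∞, -6]
  [-13, 0, -19]
  [-14, -15, 0]
D(3):
  [0, -21, -6]
  [-13, 0, -19]
  [-14, -15, 0]
Answer: C*[1][2] = -19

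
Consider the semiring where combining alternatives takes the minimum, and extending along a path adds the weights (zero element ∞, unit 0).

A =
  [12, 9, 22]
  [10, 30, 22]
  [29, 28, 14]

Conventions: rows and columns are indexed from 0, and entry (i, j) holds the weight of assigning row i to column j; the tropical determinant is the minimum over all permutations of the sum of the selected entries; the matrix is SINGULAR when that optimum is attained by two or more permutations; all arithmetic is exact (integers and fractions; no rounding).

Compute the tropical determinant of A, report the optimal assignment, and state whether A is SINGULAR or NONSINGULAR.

σ = (0, 1, 2): 12 + 30 + 14 = 56
σ = (0, 2, 1): 12 + 22 + 28 = 62
σ = (1, 0, 2): 9 + 10 + 14 = 33
σ = (1, 2, 0): 9 + 22 + 29 = 60
σ = (2, 0, 1): 22 + 10 + 28 = 60
σ = (2, 1, 0): 22 + 30 + 29 = 81
Optimal value attained by: σ = (1, 0, 2).
Answer: det⊕(A) = 33; verdict: NONSINGULAR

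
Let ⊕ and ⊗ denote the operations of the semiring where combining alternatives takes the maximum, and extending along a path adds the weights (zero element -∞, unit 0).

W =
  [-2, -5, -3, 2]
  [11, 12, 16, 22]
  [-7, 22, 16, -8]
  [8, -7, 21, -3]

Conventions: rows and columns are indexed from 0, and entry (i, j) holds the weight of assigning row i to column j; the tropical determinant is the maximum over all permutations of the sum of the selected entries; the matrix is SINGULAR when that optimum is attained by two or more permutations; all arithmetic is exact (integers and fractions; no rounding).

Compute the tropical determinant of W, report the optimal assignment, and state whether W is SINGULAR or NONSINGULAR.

σ = (0, 1, 2, 3): (-2) + 12 + 16 + (-3) = 23
σ = (0, 1, 3, 2): (-2) + 12 + (-8) + 21 = 23
σ = (0, 2, 1, 3): (-2) + 16 + 22 + (-3) = 33
σ = (0, 2, 3, 1): (-2) + 16 + (-8) + (-7) = -1
σ = (0, 3, 1, 2): (-2) + 22 + 22 + 21 = 63
σ = (0, 3, 2, 1): (-2) + 22 + 16 + (-7) = 29
σ = (1, 0, 2, 3): (-5) + 11 + 16 + (-3) = 19
σ = (1, 0, 3, 2): (-5) + 11 + (-8) + 21 = 19
σ = (1, 2, 0, 3): (-5) + 16 + (-7) + (-3) = 1
σ = (1, 2, 3, 0): (-5) + 16 + (-8) + 8 = 11
σ = (1, 3, 0, 2): (-5) + 22 + (-7) + 21 = 31
σ = (1, 3, 2, 0): (-5) + 22 + 16 + 8 = 41
σ = (2, 0, 1, 3): (-3) + 11 + 22 + (-3) = 27
σ = (2, 0, 3, 1): (-3) + 11 + (-8) + (-7) = -7
σ = (2, 1, 0, 3): (-3) + 12 + (-7) + (-3) = -1
σ = (2, 1, 3, 0): (-3) + 12 + (-8) + 8 = 9
σ = (2, 3, 0, 1): (-3) + 22 + (-7) + (-7) = 5
σ = (2, 3, 1, 0): (-3) + 22 + 22 + 8 = 49
σ = (3, 0, 1, 2): 2 + 11 + 22 + 21 = 56
σ = (3, 0, 2, 1): 2 + 11 + 16 + (-7) = 22
σ = (3, 1, 0, 2): 2 + 12 + (-7) + 21 = 28
σ = (3, 1, 2, 0): 2 + 12 + 16 + 8 = 38
σ = (3, 2, 0, 1): 2 + 16 + (-7) + (-7) = 4
σ = (3, 2, 1, 0): 2 + 16 + 22 + 8 = 48
Optimal value attained by: σ = (0, 3, 1, 2).
Answer: det⊕(W) = 63; verdict: NONSINGULAR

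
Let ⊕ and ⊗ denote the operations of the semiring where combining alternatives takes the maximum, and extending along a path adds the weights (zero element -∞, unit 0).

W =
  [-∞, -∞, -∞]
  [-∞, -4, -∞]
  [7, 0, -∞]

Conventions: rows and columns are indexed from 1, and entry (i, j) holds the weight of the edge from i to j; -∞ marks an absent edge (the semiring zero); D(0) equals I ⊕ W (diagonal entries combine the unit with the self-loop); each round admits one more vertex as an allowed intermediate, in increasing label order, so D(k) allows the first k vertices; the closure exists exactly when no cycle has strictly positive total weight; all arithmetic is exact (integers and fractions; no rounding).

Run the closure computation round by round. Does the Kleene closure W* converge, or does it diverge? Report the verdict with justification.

D(0):
  [0, -∞, -∞]
  [-∞, 0, -∞]
  [7, 0, 0]
D(1):
  [0, -∞, -∞]
  [-∞, 0, -∞]
  [7, 0, 0]
D(2):
  [0, -∞, -∞]
  [-∞, 0, -∞]
  [7, 0, 0]
D(3):
  [0, -∞, -∞]
  [-∞, 0, -∞]
  [7, 0, 0]
Key observation: every diagonal entry stays at the unit through all rounds, so no improving cycle exists.
Answer: CONVERGES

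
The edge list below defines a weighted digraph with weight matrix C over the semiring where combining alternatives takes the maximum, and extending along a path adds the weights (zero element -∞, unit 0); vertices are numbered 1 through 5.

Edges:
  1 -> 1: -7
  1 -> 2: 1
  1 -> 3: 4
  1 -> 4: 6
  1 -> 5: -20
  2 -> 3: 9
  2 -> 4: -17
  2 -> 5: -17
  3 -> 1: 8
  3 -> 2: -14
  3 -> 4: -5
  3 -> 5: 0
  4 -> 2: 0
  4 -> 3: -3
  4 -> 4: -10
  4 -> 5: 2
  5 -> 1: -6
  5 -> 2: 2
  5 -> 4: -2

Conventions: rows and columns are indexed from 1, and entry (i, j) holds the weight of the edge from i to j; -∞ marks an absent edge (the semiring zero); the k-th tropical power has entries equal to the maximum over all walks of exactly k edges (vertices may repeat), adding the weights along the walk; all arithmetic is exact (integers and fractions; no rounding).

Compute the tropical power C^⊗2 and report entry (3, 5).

C^⊗2:
  [12, 6, 10, -1, 8]
  [17, -5, -20, 4, 9]
  [1, 9, 12, 14, -3]
  [5, 4, 9, 0, -3]
  [-13, -2, 11, 0, 0]
Key observation: the optimum is the walk 3->4->5, with weight (-5) + 2 = -3.
Optimal value attained by: walk 3->4->5.
Answer: (C^⊗2)[3][5] = -3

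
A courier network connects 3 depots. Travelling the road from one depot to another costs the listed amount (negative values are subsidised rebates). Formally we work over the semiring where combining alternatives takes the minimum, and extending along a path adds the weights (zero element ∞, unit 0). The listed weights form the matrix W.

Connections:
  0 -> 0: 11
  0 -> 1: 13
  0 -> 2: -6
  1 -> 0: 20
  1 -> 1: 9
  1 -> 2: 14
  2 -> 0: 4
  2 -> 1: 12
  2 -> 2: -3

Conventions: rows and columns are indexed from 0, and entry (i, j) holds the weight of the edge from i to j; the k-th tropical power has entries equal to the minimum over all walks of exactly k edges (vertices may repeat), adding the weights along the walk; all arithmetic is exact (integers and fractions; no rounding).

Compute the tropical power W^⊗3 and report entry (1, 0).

W^⊗2:
  [-2, 6, -9]
  [18, 18, 11]
  [1, 9, -6]
W^⊗3:
  [-5, 3, -12]
  [15, 23, 8]
  [-2, 6, -9]
Key observation: the optimum is the walk 1->2->2->0, with weight 14 + (-3) + 4 = 15.
Optimal value attained by: walk 1->2->2->0.
Answer: (W^⊗3)[1][0] = 15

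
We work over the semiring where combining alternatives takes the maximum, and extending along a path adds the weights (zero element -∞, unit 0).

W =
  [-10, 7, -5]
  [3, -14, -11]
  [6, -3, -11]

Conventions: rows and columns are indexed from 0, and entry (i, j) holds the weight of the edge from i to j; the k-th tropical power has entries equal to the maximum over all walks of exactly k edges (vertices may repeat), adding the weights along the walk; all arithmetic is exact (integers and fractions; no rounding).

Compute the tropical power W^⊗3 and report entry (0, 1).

W^⊗2:
  [10, -3, -4]
  [-5, 10, -2]
  [0, 13, 1]
W^⊗3:
  [2, 17, 5]
  [13, 2, -1]
  [16, 7, 2]
Key observation: the optimum is the walk 0->1->0->1, with weight 7 + 3 + 7 = 17.
Optimal value attained by: walk 0->1->0->1.
Answer: (W^⊗3)[0][1] = 17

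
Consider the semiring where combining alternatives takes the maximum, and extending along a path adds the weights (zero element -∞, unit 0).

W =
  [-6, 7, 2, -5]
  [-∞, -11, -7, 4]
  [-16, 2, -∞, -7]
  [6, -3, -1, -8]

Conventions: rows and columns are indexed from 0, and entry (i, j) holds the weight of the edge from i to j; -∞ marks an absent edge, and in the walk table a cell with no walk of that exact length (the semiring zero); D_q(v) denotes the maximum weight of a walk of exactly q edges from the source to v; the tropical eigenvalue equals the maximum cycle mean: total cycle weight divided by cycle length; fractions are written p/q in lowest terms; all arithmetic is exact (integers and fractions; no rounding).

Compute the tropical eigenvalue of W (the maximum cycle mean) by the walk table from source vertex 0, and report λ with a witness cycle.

q=0: [0, -∞, -∞, -∞]
q=1: [-6, 7, 2, -5]
q=2: [1, 4, 0, 11]
q=3: [17, 8, 10, 8]
q=4: [14, 24, 19, 12]
Optimal cycle mean attained by: cycle 0->1->3->0, total 7 + 4 + 6, length 3.
Answer: λ = 17/3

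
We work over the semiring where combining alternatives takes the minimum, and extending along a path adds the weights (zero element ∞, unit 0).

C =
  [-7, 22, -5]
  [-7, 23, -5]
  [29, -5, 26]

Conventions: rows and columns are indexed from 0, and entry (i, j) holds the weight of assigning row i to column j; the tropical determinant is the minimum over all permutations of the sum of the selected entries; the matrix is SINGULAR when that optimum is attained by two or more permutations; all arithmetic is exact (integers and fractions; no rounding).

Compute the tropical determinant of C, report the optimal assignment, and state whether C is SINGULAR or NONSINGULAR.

σ = (0, 1, 2): (-7) + 23 + 26 = 42
σ = (0, 2, 1): (-7) + (-5) + (-5) = -17
σ = (1, 0, 2): 22 + (-7) + 26 = 41
σ = (1, 2, 0): 22 + (-5) + 29 = 46
σ = (2, 0, 1): (-5) + (-7) + (-5) = -17
σ = (2, 1, 0): (-5) + 23 + 29 = 47
Optimal value attained by: σ = (0, 2, 1).
Answer: det⊕(C) = -17; verdict: SINGULAR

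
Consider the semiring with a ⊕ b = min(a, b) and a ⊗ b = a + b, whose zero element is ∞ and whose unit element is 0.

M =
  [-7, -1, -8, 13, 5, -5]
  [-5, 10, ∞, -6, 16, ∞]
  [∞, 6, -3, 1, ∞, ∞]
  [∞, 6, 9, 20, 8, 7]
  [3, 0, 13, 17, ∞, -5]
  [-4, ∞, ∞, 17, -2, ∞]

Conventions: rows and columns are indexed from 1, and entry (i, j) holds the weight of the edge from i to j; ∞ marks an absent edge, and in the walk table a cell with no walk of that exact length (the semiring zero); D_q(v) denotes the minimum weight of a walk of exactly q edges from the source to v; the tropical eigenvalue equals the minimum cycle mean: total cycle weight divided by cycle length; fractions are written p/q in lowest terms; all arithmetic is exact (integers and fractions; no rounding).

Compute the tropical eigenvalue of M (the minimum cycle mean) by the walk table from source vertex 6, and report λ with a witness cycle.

q=0: [∞, ∞, ∞, ∞, ∞, 0]
q=1: [-4, ∞, ∞, 17, -2, ∞]
q=2: [-11, -5, -12, 9, 1, -9]
q=3: [-18, -12, -19, -11, -11, -16]
q=4: [-25, -19, -26, -18, -18, -23]
q=5: [-32, -26, -33, -25, -25, -30]
q=6: [-39, -33, -40, -32, -32, -37]
Optimal cycle mean attained by: cycle 1->1, total (-7), length 1.
Answer: λ = -7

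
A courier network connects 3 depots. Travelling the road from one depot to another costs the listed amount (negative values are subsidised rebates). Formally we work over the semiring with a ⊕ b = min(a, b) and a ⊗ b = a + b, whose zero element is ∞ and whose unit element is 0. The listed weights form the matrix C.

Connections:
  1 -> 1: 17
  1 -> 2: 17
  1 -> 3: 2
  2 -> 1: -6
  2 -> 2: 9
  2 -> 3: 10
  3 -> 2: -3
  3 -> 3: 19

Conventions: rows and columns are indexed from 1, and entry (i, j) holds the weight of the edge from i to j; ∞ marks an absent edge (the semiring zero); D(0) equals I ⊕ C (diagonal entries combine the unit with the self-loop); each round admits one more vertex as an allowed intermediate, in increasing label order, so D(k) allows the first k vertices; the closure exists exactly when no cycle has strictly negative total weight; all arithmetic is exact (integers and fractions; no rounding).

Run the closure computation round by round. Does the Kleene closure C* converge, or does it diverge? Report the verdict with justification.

D(0):
  [0, 17, 2]
  [-6, 0, 10]
  [∞, -3, 0]
D(1):
  [0, 17, 2]
  [-6, 0, -4]
  [∞, -3, 0]
Detection: at round 2, diagonal entry (3, 3) turns strictly negative.
Key observation: the cycle 3->2->1->3 has total weight (-3) + (-6) + 2, which is strictly negative.
Answer: DIVERGES — negative cycle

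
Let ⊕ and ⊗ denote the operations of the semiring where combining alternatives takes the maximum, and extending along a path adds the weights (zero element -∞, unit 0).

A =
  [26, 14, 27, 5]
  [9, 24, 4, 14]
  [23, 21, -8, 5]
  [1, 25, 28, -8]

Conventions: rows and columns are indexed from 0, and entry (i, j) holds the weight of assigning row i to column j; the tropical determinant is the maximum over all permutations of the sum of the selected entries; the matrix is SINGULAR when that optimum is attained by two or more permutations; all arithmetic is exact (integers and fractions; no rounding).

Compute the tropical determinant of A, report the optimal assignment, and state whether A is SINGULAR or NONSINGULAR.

σ = (0, 1, 2, 3): 26 + 24 + (-8) + (-8) = 34
σ = (0, 1, 3, 2): 26 + 24 + 5 + 28 = 83
σ = (0, 2, 1, 3): 26 + 4 + 21 + (-8) = 43
σ = (0, 2, 3, 1): 26 + 4 + 5 + 25 = 60
σ = (0, 3, 1, 2): 26 + 14 + 21 + 28 = 89
σ = (0, 3, 2, 1): 26 + 14 + (-8) + 25 = 57
σ = (1, 0, 2, 3): 14 + 9 + (-8) + (-8) = 7
σ = (1, 0, 3, 2): 14 + 9 + 5 + 28 = 56
σ = (1, 2, 0, 3): 14 + 4 + 23 + (-8) = 33
σ = (1, 2, 3, 0): 14 + 4 + 5 + 1 = 24
σ = (1, 3, 0, 2): 14 + 14 + 23 + 28 = 79
σ = (1, 3, 2, 0): 14 + 14 + (-8) + 1 = 21
σ = (2, 0, 1, 3): 27 + 9 + 21 + (-8) = 49
σ = (2, 0, 3, 1): 27 + 9 + 5 + 25 = 66
σ = (2, 1, 0, 3): 27 + 24 + 23 + (-8) = 66
σ = (2, 1, 3, 0): 27 + 24 + 5 + 1 = 57
σ = (2, 3, 0, 1): 27 + 14 + 23 + 25 = 89
σ = (2, 3, 1, 0): 27 + 14 + 21 + 1 = 63
σ = (3, 0, 1, 2): 5 + 9 + 21 + 28 = 63
σ = (3, 0, 2, 1): 5 + 9 + (-8) + 25 = 31
σ = (3, 1, 0, 2): 5 + 24 + 23 + 28 = 80
σ = (3, 1, 2, 0): 5 + 24 + (-8) + 1 = 22
σ = (3, 2, 0, 1): 5 + 4 + 23 + 25 = 57
σ = (3, 2, 1, 0): 5 + 4 + 21 + 1 = 31
Optimal value attained by: σ = (0, 3, 1, 2).
Answer: det⊕(A) = 89; verdict: SINGULAR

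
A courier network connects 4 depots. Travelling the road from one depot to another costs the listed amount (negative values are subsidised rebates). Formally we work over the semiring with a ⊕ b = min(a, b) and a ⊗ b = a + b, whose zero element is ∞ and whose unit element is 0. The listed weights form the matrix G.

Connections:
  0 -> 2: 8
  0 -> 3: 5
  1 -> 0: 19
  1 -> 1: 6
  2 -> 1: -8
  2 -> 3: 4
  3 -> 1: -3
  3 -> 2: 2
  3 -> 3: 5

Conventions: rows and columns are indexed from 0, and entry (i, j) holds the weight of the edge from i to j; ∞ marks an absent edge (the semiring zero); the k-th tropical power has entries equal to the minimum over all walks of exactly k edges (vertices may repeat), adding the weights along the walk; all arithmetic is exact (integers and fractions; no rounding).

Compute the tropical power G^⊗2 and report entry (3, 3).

G^⊗2:
  [∞, 0, 7, 10]
  [25, 12, 27, 24]
  [11, -2, 6, 9]
  [16, -6, 7, 6]
Key observation: the optimum is the walk 3->2->3, with weight 2 + 4 = 6.
Optimal value attained by: walk 3->2->3.
Answer: (G^⊗2)[3][3] = 6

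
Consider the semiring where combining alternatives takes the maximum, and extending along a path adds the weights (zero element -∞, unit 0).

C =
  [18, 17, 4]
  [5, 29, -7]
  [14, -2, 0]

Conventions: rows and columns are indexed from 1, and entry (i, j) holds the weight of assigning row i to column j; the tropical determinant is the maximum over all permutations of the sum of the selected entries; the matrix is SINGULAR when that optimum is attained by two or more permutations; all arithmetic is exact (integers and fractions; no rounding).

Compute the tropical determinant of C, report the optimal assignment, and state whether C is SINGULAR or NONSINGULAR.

σ = (1, 2, 3): 18 + 29 + 0 = 47
σ = (1, 3, 2): 18 + (-7) + (-2) = 9
σ = (2, 1, 3): 17 + 5 + 0 = 22
σ = (2, 3, 1): 17 + (-7) + 14 = 24
σ = (3, 1, 2): 4 + 5 + (-2) = 7
σ = (3, 2, 1): 4 + 29 + 14 = 47
Optimal value attained by: σ = (1, 2, 3).
Answer: det⊕(C) = 47; verdict: SINGULAR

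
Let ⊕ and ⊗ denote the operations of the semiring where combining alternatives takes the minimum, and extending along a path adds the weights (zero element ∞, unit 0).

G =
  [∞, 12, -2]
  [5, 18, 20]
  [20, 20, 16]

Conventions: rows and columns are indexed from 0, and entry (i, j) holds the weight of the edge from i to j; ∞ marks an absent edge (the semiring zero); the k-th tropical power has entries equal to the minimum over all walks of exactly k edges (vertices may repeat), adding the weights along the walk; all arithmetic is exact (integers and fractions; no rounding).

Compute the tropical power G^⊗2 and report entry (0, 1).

G^⊗2:
  [17, 18, 14]
  [23, 17, 3]
  [25, 32, 18]
Key observation: the optimum is the walk 0->2->1, with weight (-2) + 20 = 18.
Optimal value attained by: walk 0->2->1.
Answer: (G^⊗2)[0][1] = 18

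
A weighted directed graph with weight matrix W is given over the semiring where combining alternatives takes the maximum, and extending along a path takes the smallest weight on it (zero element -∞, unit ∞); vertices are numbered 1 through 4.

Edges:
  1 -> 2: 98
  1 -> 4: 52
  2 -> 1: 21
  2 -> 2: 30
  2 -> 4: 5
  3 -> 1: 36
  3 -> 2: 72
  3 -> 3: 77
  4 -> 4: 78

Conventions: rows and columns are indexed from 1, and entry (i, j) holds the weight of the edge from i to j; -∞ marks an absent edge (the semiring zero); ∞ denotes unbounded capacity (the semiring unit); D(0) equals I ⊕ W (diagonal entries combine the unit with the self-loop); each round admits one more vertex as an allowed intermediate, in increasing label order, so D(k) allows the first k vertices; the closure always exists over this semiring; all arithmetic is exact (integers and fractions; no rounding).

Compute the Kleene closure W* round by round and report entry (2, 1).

D(0):
  [∞, 98, -∞, 52]
  [21, ∞, -∞, 5]
  [36, 72, ∞, -∞]
  [-∞, -∞, -∞, ∞]
D(1):
  [∞, 98, -∞, 52]
  [21, ∞, -∞, 21]
  [36, 72, ∞, 36]
  [-∞, -∞, -∞, ∞]
D(2):
  [∞, 98, -∞, 52]
  [21, ∞, -∞, 21]
  [36, 72, ∞, 36]
  [-∞, -∞, -∞, ∞]
D(3):
  [∞, 98, -∞, 52]
  [21, ∞, -∞, 21]
  [36, 72, ∞, 36]
  [-∞, -∞, -∞, ∞]
D(4):
  [∞, 98, -∞, 52]
  [21, ∞, -∞, 21]
  [36, 72, ∞, 36]
  [-∞, -∞, -∞, ∞]
Answer: W*[2][1] = 21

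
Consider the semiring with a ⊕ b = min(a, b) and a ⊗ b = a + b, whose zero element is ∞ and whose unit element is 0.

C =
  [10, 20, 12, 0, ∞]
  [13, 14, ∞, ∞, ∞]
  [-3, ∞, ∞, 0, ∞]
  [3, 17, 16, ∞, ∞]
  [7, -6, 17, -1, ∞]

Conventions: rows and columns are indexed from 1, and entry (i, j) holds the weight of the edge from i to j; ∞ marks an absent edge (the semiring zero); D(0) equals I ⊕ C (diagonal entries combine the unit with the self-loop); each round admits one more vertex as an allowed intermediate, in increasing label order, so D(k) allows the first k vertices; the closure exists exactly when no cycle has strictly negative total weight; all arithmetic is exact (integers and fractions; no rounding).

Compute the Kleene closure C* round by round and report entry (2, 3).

D(0):
  [0, 20, 12, 0, ∞]
  [13, 0, ∞, ∞, ∞]
  [-3, ∞, 0, 0, ∞]
  [3, 17, 16, 0, ∞]
  [7, -6, 17, -1, 0]
D(1):
  [0, 20, 12, 0, ∞]
  [13, 0, 25, 13, ∞]
  [-3, 17, 0, -3, ∞]
  [3, 17, 15, 0, ∞]
  [7, -6, 17, -1, 0]
D(2):
  [0, 20, 12, 0, ∞]
  [13, 0, 25, 13, ∞]
  [-3, 17, 0, -3, ∞]
  [3, 17, 15, 0, ∞]
  [7, -6, 17, -1, 0]
D(3):
  [0, 20, 12, 0, ∞]
  [13, 0, 25, 13, ∞]
  [-3, 17, 0, -3, ∞]
  [3, 17, 15, 0, ∞]
  [7, -6, 17, -1, 0]
D(4):
  [0, 17, 12, 0, ∞]
  [13, 0, 25, 13, ∞]
  [-3, 14, 0, -3, ∞]
  [3, 17, 15, 0, ∞]
  [2, -6, 14, -1, 0]
D(5):
  [0, 17, 12, 0, ∞]
  [13, 0, 25, 13, ∞]
  [-3, 14, 0, -3, ∞]
  [3, 17, 15, 0, ∞]
  [2, -6, 14, -1, 0]
Answer: C*[2][3] = 25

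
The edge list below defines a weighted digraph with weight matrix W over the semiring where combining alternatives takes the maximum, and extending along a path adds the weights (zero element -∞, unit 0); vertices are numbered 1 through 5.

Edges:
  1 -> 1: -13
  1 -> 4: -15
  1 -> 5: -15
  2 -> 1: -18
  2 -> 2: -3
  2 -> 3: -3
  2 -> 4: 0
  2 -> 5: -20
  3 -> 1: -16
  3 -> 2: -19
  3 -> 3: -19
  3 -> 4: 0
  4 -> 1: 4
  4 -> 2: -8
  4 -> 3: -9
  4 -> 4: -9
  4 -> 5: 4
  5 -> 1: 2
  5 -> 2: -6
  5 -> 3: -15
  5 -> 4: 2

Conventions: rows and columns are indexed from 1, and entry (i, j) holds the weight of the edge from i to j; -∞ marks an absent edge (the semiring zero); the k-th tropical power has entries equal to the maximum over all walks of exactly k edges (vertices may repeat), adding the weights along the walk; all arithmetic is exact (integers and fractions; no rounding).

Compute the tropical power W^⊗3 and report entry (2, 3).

W^⊗2:
  [-11, -21, -24, -13, -11]
  [4, -6, -6, -3, 4]
  [4, -8, -9, -9, 4]
  [6, -2, -11, 6, -5]
  [6, -6, -7, -6, 6]
W^⊗3:
  [-9, -17, -22, -9, -9]
  [6, -2, -9, 6, 1]
  [6, -2, -11, 6, -5]
  [10, -2, -3, -2, 10]
  [8, 0, -9, 8, -2]
Key observation: the optimum is the walk 2->2->2->3, with weight (-3) + (-3) + (-3) = -9.
Optimal value attained by: walk 2->2->2->3.
Answer: (W^⊗3)[2][3] = -9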